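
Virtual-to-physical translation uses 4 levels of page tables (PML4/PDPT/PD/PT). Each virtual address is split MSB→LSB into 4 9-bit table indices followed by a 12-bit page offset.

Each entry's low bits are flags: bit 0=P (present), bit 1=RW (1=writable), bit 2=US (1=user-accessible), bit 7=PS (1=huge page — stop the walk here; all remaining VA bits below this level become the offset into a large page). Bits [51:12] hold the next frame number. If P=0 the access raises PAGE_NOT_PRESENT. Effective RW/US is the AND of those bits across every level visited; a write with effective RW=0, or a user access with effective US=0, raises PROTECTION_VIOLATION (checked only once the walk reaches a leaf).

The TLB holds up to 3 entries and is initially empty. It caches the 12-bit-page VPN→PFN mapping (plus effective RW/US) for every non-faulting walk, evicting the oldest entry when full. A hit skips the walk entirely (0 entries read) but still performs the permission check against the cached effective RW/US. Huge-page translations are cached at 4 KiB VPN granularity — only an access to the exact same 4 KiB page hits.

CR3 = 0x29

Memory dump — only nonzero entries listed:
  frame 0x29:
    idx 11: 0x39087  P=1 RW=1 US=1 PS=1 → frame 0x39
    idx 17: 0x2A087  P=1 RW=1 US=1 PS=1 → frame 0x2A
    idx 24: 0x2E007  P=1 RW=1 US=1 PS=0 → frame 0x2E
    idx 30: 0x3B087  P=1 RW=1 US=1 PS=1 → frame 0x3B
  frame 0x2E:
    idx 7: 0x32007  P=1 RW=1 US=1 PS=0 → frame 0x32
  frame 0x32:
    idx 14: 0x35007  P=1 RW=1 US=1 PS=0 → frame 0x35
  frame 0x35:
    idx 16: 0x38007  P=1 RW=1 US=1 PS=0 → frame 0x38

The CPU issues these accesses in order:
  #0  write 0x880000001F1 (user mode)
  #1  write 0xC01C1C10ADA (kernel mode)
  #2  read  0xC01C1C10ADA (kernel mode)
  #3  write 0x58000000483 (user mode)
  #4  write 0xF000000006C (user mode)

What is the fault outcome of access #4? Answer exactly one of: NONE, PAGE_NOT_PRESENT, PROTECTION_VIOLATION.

Walk each access:
#0 VA=0x880000001F1 (w,user):
  L0 @0x29[17] → 0x2A087  P=1,RW=1,US=1,PS=1
  ✓ 0x2A1F1 (huge @L0)  — 1 lookups
#1 VA=0xC01C1C10ADA (w,kernel):
  L0 @0x29[24] → 0x2E007  P=1,RW=1,US=1,PS=0
  L1 @0x2E[7] → 0x32007  P=1,RW=1,US=1,PS=0
  L2 @0x32[14] → 0x35007  P=1,RW=1,US=1,PS=0
  L3 @0x35[16] → 0x38007  P=1,RW=1,US=1,PS=0
  ✓ 0x38ADA  — 4 lookups
#2 VA=0xC01C1C10ADA (r,kernel):
  TLB hit vpn=0xC01C1C10 → PA=0x38ADA
#3 VA=0x58000000483 (w,user):
  L0 @0x29[11] → 0x39087  P=1,RW=1,US=1,PS=1
  ✓ 0x39483 (huge @L0)  — 1 lookups
#4 VA=0xF000000006C (w,user):
  L0 @0x29[30] → 0x3B087  P=1,RW=1,US=1,PS=1
  ✓ 0x3B06C (huge @L0)  — 1 lookups

Access #4 fault: NONE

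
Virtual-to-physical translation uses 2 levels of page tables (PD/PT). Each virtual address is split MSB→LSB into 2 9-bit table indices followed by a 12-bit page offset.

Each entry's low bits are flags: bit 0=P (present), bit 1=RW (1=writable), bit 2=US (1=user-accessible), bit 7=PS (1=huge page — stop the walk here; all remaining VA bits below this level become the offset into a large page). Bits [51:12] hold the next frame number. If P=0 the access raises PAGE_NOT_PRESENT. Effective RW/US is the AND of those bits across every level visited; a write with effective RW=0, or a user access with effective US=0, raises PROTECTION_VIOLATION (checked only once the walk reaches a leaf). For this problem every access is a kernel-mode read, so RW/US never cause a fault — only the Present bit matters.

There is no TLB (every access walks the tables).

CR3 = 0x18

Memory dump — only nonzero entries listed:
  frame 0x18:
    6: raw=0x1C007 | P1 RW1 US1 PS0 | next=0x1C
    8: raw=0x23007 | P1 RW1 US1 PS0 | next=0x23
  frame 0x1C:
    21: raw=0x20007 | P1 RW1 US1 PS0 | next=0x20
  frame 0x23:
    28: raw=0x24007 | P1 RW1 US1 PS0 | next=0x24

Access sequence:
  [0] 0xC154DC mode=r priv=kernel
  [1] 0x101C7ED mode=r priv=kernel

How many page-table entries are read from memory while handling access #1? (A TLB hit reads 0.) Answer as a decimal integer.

Per-access translation:
#0 VA=0xC154DC (r,kernel):
  [0] read 0x18 idx=6: raw=0x1C007 flags P=1 W=1 U=1 S=0
  [1] read 0x1C idx=21: raw=0x20007 flags P=1 W=1 U=1 S=0
  → PA=0x204DC  (2 entries read)
#1 VA=0x101C7ED (r,kernel):
  [0] read 0x18 idx=8: raw=0x23007 flags P=1 W=1 U=1 S=0
  [1] read 0x23 idx=28: raw=0x24007 flags P=1 W=1 U=1 S=0
  → PA=0x247ED  (2 entries read)

Entries read for #1: 2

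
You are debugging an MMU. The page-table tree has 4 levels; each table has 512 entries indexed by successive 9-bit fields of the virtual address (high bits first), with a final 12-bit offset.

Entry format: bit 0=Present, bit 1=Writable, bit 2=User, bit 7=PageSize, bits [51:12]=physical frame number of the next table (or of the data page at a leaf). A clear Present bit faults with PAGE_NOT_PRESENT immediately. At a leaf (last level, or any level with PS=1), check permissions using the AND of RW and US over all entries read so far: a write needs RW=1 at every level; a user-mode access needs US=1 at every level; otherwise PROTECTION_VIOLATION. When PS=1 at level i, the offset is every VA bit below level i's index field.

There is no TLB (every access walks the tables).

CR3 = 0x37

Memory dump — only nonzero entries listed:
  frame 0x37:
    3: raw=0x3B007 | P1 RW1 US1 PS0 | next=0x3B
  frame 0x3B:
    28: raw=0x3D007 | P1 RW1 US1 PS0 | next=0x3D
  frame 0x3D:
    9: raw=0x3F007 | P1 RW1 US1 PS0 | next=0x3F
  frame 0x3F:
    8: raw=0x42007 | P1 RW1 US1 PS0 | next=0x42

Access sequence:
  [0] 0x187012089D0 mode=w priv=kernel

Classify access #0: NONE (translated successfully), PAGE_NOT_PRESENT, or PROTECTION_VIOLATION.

Walk each access:
#0 VA=0x187012089D0 (w,kernel):
  L0: frame=0x37 idx=3 entry=0x3B007 [P=1 RW=1 US=1 PS=0]
  L1: frame=0x3B idx=28 entry=0x3D007 [P=1 RW=1 US=1 PS=0]
  L2: frame=0x3D idx=9 entry=0x3F007 [P=1 RW=1 US=1 PS=0]
  L3: frame=0x3F idx=8 entry=0x42007 [P=1 RW=1 US=1 PS=0]
  ✓ 0x429D0  — 4 lookups

Access #0 fault: NONE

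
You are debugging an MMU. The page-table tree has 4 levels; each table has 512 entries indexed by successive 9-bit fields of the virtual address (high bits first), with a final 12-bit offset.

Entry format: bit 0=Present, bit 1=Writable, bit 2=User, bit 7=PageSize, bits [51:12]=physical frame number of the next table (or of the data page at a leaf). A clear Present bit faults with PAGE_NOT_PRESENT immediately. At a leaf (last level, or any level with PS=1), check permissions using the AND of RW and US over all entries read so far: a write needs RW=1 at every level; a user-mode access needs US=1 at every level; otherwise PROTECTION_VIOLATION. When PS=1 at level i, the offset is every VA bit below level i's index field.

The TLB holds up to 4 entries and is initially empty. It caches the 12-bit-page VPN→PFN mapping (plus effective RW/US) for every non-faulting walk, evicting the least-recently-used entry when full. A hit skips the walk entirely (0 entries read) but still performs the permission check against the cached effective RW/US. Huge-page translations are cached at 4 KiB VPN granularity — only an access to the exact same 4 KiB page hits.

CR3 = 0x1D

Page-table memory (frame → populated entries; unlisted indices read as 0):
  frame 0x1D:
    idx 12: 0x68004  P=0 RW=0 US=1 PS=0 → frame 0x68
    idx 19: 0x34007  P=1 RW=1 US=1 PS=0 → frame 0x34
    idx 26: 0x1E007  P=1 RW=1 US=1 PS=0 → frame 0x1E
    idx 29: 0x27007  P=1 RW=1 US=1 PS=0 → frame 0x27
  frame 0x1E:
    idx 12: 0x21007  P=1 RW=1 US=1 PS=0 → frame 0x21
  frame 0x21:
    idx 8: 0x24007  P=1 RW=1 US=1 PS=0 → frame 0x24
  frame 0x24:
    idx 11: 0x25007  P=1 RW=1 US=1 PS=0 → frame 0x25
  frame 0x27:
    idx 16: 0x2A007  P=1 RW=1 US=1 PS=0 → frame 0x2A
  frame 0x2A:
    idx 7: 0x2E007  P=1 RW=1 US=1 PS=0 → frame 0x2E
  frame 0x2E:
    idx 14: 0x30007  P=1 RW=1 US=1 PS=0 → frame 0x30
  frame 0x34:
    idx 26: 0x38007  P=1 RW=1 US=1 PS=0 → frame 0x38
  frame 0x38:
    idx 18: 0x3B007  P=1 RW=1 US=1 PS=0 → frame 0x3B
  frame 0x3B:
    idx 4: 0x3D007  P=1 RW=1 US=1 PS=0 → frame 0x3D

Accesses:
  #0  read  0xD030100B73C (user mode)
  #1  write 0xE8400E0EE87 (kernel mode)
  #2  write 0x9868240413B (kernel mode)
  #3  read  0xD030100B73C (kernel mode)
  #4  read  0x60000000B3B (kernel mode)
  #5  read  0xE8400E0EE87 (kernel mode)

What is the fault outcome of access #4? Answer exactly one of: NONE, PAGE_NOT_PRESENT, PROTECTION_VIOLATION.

Walk each access:
#0 VA=0xD030100B73C (r,user):
  lvl0: tbl 0x1D, slot 26 ⇒ 0x1E007 (P1/RW1/US1/PS0)
  lvl1: tbl 0x1E, slot 12 ⇒ 0x21007 (P1/RW1/US1/PS0)
  lvl2: tbl 0x21, slot 8 ⇒ 0x24007 (P1/RW1/US1/PS0)
  lvl3: tbl 0x24, slot 11 ⇒ 0x25007 (P1/RW1/US1/PS0)
  ✓ 0x2573C  — 4 lookups
#1 VA=0xE8400E0EE87 (w,kernel):
  lvl0: tbl 0x1D, slot 29 ⇒ 0x27007 (P1/RW1/US1/PS0)
  lvl1: tbl 0x27, slot 16 ⇒ 0x2A007 (P1/RW1/US1/PS0)
  lvl2: tbl 0x2A, slot 7 ⇒ 0x2E007 (P1/RW1/US1/PS0)
  lvl3: tbl 0x2E, slot 14 ⇒ 0x30007 (P1/RW1/US1/PS0)
  ✓ 0x30E87  — 4 lookups
#2 VA=0x9868240413B (w,kernel):
  lvl0: tbl 0x1D, slot 19 ⇒ 0x34007 (P1/RW1/US1/PS0)
  lvl1: tbl 0x34, slot 26 ⇒ 0x38007 (P1/RW1/US1/PS0)
  lvl2: tbl 0x38, slot 18 ⇒ 0x3B007 (P1/RW1/US1/PS0)
  lvl3: tbl 0x3B, slot 4 ⇒ 0x3D007 (P1/RW1/US1/PS0)
  ✓ 0x3D13B  — 4 lookups
#3 VA=0xD030100B73C (r,kernel):
  TLB hit vpn=0xD030100B → PA=0x2573C
#4 VA=0x60000000B3B (r,kernel):
  lvl0: tbl 0x1D, slot 12 ⇒ 0x68004 (P0/RW0/US1/PS0)
  ✗ PAGE_NOT_PRESENT  [1 reads]
#5 VA=0xE8400E0EE87 (r,kernel):
  TLB hit vpn=0xE8400E0E → PA=0x30E87

Access #4 fault: PAGE_NOT_PRESENT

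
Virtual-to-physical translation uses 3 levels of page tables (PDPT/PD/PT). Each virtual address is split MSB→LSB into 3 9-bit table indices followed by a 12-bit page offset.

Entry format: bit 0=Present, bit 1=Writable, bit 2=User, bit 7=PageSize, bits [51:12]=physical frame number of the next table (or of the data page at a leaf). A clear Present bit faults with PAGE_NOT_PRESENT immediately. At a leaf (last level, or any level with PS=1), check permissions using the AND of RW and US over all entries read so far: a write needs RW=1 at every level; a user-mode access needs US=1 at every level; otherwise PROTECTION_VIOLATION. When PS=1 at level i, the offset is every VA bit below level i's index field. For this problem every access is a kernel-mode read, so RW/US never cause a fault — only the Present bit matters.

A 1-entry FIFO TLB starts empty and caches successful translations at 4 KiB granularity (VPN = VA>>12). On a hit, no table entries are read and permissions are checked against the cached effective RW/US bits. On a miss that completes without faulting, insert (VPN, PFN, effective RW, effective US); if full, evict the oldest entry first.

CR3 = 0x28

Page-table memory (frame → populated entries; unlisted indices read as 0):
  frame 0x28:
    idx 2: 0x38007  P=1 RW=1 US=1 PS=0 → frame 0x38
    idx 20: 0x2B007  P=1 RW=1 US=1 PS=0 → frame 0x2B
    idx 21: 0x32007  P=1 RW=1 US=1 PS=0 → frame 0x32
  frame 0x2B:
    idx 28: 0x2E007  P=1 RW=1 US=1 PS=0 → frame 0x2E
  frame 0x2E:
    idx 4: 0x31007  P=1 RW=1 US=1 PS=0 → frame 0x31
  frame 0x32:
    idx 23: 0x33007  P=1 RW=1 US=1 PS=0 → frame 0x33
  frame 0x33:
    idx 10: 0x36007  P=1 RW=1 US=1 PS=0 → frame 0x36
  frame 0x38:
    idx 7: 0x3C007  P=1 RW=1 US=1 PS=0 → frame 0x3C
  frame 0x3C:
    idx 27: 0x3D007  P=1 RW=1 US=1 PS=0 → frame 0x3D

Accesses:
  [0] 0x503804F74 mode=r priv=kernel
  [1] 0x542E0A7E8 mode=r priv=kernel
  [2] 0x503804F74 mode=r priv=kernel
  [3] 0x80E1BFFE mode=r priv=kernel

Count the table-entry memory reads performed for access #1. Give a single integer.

Trace:
#0 VA=0x503804F74 (r,kernel):
  L0: frame=0x28 idx=20 entry=0x2B007 [P=1 RW=1 US=1 PS=0]
  L1: frame=0x2B idx=28 entry=0x2E007 [P=1 RW=1 US=1 PS=0]
  L2: frame=0x2E idx=4 entry=0x31007 [P=1 RW=1 US=1 PS=0]
  → PA=0x31F74  (3 entries read)
#1 VA=0x542E0A7E8 (r,kernel):
  L0: frame=0x28 idx=21 entry=0x32007 [P=1 RW=1 US=1 PS=0]
  L1: frame=0x32 idx=23 entry=0x33007 [P=1 RW=1 US=1 PS=0]
  L2: frame=0x33 idx=10 entry=0x36007 [P=1 RW=1 US=1 PS=0]
  → PA=0x367E8  (3 entries read)
#2 VA=0x503804F74 (r,kernel):
  L0: frame=0x28 idx=20 entry=0x2B007 [P=1 RW=1 US=1 PS=0]
  L1: frame=0x2B idx=28 entry=0x2E007 [P=1 RW=1 US=1 PS=0]
  L2: frame=0x2E idx=4 entry=0x31007 [P=1 RW=1 US=1 PS=0]
  → PA=0x31F74  (3 entries read)
#3 VA=0x80E1BFFE (r,kernel):
  L0: frame=0x28 idx=2 entry=0x38007 [P=1 RW=1 US=1 PS=0]
  L1: frame=0x38 idx=7 entry=0x3C007 [P=1 RW=1 US=1 PS=0]
  L2: frame=0x3C idx=27 entry=0x3D007 [P=1 RW=1 US=1 PS=0]
  → PA=0x3DFFE  (3 entries read)

Entries read for #1: 3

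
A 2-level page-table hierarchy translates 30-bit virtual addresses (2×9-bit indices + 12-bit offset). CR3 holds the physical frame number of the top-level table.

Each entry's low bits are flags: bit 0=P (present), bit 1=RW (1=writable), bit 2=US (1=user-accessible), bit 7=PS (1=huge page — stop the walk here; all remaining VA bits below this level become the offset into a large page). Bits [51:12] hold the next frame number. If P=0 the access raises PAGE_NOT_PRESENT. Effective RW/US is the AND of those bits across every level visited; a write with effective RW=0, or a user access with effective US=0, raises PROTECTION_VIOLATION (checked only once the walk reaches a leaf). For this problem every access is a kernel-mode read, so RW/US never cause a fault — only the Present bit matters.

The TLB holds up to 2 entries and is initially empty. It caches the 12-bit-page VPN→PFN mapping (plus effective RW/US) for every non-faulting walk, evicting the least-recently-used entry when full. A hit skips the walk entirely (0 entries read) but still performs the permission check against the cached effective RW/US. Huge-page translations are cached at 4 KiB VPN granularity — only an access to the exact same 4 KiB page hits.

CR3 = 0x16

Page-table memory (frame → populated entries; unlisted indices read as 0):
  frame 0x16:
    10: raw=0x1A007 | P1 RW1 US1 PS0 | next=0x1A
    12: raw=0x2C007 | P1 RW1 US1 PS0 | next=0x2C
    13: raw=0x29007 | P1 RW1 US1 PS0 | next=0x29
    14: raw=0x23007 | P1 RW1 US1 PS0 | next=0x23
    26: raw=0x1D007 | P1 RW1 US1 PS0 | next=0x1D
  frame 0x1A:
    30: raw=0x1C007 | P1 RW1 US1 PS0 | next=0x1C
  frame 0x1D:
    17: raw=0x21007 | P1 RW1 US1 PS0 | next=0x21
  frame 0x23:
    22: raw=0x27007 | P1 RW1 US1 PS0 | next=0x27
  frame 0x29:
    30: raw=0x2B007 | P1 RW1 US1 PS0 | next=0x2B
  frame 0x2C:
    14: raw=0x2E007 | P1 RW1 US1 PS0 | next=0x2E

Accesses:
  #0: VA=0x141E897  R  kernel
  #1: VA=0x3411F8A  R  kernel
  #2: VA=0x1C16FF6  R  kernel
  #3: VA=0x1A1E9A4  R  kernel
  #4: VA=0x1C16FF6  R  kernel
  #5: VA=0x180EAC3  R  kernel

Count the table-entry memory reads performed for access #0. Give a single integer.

Per-access translation:
#0 VA=0x141E897 (r,kernel):
  L0: frame=0x16 idx=10 entry=0x1A007 [P=1 RW=1 US=1 PS=0]
  L1: frame=0x1A idx=30 entry=0x1C007 [P=1 RW=1 US=1 PS=0]
  ⇒ phys 0x1C897  [2 reads]
#1 VA=0x3411F8A (r,kernel):
  L0: frame=0x16 idx=26 entry=0x1D007 [P=1 RW=1 US=1 PS=0]
  L1: frame=0x1D idx=17 entry=0x21007 [P=1 RW=1 US=1 PS=0]
  ⇒ phys 0x21F8A  [2 reads]
#2 VA=0x1C16FF6 (r,kernel):
  L0: frame=0x16 idx=14 entry=0x23007 [P=1 RW=1 US=1 PS=0]
  L1: frame=0x23 idx=22 entry=0x27007 [P=1 RW=1 US=1 PS=0]
  ⇒ phys 0x27FF6  [2 reads]
#3 VA=0x1A1E9A4 (r,kernel):
  L0: frame=0x16 idx=13 entry=0x29007 [P=1 RW=1 US=1 PS=0]
  L1: frame=0x29 idx=30 entry=0x2B007 [P=1 RW=1 US=1 PS=0]
  ⇒ phys 0x2B9A4  [2 reads]
#4 VA=0x1C16FF6 (r,kernel):
  TLB hit vpn=0x1C16 → PA=0x27FF6
#5 VA=0x180EAC3 (r,kernel):
  L0: frame=0x16 idx=12 entry=0x2C007 [P=1 RW=1 US=1 PS=0]
  L1: frame=0x2C idx=14 entry=0x2E007 [P=1 RW=1 US=1 PS=0]
  ⇒ phys 0x2EAC3  [2 reads]

Entries read for #0: 2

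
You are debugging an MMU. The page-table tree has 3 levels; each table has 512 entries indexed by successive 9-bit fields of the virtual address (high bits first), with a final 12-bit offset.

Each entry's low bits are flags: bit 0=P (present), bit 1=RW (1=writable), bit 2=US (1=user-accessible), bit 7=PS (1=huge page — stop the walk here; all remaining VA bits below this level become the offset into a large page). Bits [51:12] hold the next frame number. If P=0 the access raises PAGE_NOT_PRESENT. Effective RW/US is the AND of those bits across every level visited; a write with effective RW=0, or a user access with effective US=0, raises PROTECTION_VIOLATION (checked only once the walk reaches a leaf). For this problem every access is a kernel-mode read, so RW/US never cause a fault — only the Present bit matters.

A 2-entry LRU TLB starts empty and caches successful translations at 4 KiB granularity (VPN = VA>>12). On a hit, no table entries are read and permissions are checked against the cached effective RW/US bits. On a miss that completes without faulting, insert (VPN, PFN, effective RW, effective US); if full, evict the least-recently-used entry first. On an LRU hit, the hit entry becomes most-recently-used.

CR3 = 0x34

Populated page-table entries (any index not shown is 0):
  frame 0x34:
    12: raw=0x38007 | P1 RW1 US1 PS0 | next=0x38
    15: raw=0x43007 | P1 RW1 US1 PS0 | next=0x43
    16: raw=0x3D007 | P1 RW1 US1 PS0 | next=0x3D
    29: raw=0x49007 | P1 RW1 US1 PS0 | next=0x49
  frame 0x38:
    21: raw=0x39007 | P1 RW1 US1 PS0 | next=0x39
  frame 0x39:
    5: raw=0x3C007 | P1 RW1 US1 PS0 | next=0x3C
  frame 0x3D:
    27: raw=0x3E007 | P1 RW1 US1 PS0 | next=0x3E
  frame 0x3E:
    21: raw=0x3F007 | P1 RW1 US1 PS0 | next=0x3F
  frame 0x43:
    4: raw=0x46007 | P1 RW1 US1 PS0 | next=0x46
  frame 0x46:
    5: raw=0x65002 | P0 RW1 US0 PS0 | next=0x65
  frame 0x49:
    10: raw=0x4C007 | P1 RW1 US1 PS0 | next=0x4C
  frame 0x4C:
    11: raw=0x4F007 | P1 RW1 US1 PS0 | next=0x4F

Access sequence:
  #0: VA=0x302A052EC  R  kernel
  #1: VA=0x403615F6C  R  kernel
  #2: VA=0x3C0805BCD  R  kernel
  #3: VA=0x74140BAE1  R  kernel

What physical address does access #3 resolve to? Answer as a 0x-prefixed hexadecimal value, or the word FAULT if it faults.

Per-access translation:
#0 VA=0x302A052EC (r,kernel):
  L0 @0x34[12] → 0x38007  P=1,RW=1,US=1,PS=0
  L1 @0x38[21] → 0x39007  P=1,RW=1,US=1,PS=0
  L2 @0x39[5] → 0x3C007  P=1,RW=1,US=1,PS=0
  → PA=0x3C2EC  (3 entries read)
#1 VA=0x403615F6C (r,kernel):
  L0 @0x34[16] → 0x3D007  P=1,RW=1,US=1,PS=0
  L1 @0x3D[27] → 0x3E007  P=1,RW=1,US=1,PS=0
  L2 @0x3E[21] → 0x3F007  P=1,RW=1,US=1,PS=0
  → PA=0x3FF6C  (3 entries read)
#2 VA=0x3C0805BCD (r,kernel):
  L0 @0x34[15] → 0x43007  P=1,RW=1,US=1,PS=0
  L1 @0x43[4] → 0x46007  P=1,RW=1,US=1,PS=0
  L2 @0x46[5] → 0x65002  P=0,RW=1,US=0,PS=0
  ✗ PAGE_NOT_PRESENT  [3 reads]
#3 VA=0x74140BAE1 (r,kernel):
  L0 @0x34[29] → 0x49007  P=1,RW=1,US=1,PS=0
  L1 @0x49[10] → 0x4C007  P=1,RW=1,US=1,PS=0
  L2 @0x4C[11] → 0x4F007  P=1,RW=1,US=1,PS=0
  → PA=0x4FAE1  (3 entries read)

Access #3 PA: 0x4FAE1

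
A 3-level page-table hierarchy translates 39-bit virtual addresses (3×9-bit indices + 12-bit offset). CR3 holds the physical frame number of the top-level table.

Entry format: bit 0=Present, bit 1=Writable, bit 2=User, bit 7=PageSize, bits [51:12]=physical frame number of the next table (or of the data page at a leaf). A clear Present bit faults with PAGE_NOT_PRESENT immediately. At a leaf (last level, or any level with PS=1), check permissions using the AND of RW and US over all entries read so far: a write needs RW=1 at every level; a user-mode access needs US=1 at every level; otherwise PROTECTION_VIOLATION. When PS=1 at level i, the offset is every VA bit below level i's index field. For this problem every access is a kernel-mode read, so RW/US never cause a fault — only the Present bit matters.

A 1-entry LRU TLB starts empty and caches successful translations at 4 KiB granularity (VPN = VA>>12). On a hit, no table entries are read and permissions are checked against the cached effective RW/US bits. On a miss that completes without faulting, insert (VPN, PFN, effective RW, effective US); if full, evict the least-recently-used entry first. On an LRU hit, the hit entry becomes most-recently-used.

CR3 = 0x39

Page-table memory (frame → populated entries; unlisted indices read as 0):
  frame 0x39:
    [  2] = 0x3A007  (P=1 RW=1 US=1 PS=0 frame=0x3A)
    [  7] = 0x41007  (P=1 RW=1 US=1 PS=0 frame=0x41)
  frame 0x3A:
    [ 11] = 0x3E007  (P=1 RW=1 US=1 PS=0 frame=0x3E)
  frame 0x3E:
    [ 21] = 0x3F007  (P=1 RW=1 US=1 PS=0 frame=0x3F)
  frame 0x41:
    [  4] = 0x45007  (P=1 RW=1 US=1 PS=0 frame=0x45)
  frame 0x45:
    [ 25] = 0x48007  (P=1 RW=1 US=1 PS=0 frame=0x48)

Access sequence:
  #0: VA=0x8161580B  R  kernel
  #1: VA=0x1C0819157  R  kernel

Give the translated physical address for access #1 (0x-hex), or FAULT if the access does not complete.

Per-access translation:
#0 VA=0x8161580B (r,kernel):
  L0 @0x39[2] → 0x3A007  P=1,RW=1,US=1,PS=0
  L1 @0x3A[11] → 0x3E007  P=1,RW=1,US=1,PS=0
  L2 @0x3E[21] → 0x3F007  P=1,RW=1,US=1,PS=0
  ✓ 0x3F80B  — 3 lookups
#1 VA=0x1C0819157 (r,kernel):
  L0 @0x39[7] → 0x41007  P=1,RW=1,US=1,PS=0
  L1 @0x41[4] → 0x45007  P=1,RW=1,US=1,PS=0
  L2 @0x45[25] → 0x48007  P=1,RW=1,US=1,PS=0
  ✓ 0x48157  — 3 lookups

Access #1 PA: 0x48157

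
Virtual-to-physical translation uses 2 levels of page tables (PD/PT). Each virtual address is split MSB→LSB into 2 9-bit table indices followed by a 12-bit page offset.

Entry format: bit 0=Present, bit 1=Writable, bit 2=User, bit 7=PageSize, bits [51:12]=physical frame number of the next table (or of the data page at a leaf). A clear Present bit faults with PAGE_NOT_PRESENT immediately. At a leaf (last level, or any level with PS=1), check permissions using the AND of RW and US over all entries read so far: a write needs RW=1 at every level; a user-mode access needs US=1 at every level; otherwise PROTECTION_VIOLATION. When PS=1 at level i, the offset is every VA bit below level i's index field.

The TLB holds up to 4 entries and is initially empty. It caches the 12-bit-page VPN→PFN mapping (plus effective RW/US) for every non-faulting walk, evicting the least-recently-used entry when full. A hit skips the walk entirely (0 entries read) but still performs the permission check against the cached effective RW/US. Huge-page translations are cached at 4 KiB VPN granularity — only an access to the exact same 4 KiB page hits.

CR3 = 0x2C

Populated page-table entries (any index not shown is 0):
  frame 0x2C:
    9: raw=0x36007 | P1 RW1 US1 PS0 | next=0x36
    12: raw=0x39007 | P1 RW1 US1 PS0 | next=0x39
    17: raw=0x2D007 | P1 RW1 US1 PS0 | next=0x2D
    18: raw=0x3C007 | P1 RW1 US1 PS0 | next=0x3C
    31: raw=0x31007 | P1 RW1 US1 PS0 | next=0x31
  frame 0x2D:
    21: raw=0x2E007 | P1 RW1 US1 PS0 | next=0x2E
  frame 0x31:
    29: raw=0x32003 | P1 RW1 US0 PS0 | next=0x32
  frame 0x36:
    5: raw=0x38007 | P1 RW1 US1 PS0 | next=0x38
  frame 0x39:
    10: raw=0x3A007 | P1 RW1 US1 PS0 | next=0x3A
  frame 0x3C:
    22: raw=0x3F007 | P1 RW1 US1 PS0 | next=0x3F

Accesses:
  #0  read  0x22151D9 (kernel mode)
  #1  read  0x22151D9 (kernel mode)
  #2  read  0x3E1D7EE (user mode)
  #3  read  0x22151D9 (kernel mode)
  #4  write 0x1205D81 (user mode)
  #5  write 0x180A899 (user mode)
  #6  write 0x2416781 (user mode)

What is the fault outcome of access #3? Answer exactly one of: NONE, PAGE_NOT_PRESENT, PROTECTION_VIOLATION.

Per-access translation:
#0 VA=0x22151D9 (r,kernel):
  [0] read 0x2C idx=17: raw=0x2D007 flags P=1 W=1 U=1 S=0
  [1] read 0x2D idx=21: raw=0x2E007 flags P=1 W=1 U=1 S=0
  ✓ 0x2E1D9  — 2 lookups
#1 VA=0x22151D9 (r,kernel):
  TLB hit vpn=0x2215 → PA=0x2E1D9
#2 VA=0x3E1D7EE (r,user):
  [0] read 0x2C idx=31: raw=0x31007 flags P=1 W=1 U=1 S=0
  [1] read 0x31 idx=29: raw=0x32003 flags P=1 W=1 U=0 S=0
  ✗ PROTECTION_VIOLATION  [2 reads]
#3 VA=0x22151D9 (r,kernel):
  TLB hit vpn=0x2215 → PA=0x2E1D9
#4 VA=0x1205D81 (w,user):
  [0] read 0x2C idx=9: raw=0x36007 flags P=1 W=1 U=1 S=0
  [1] read 0x36 idx=5: raw=0x38007 flags P=1 W=1 U=1 S=0
  ✓ 0x38D81  — 2 lookups
#5 VA=0x180A899 (w,user):
  [0] read 0x2C idx=12: raw=0x39007 flags P=1 W=1 U=1 S=0
  [1] read 0x39 idx=10: raw=0x3A007 flags P=1 W=1 U=1 S=0
  ✓ 0x3A899  — 2 lookups
#6 VA=0x2416781 (w,user):
  [0] read 0x2C idx=18: raw=0x3C007 flags P=1 W=1 U=1 S=0
  [1] read 0x3C idx=22: raw=0x3F007 flags P=1 W=1 U=1 S=0
  ✓ 0x3F781  — 2 lookups

Access #3 fault: NONE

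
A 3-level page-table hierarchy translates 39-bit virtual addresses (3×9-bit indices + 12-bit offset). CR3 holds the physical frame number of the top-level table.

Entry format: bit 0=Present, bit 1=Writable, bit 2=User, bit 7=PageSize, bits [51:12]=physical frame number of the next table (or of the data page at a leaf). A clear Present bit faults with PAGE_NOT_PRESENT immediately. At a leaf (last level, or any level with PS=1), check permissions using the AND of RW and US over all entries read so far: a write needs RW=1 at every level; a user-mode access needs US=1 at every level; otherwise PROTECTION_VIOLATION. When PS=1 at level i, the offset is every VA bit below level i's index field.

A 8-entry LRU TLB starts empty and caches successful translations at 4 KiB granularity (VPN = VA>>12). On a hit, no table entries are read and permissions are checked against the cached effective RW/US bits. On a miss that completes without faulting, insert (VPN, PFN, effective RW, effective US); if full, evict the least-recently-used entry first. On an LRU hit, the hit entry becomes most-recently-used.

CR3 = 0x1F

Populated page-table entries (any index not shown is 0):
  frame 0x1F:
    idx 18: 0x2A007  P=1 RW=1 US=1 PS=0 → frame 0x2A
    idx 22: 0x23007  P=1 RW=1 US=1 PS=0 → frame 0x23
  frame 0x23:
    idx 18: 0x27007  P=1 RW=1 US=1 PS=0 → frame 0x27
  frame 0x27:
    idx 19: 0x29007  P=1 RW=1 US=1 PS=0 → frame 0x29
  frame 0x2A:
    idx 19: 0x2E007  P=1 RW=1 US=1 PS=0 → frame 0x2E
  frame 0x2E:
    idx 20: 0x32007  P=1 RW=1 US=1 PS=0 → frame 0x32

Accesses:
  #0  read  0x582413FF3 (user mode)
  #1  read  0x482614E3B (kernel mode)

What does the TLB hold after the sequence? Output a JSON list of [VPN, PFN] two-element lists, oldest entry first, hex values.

Walk each access:
#0 VA=0x582413FF3 (r,user):
  L0: frame=0x1F idx=22 entry=0x23007 [P=1 RW=1 US=1 PS=0]
  L1: frame=0x23 idx=18 entry=0x27007 [P=1 RW=1 US=1 PS=0]
  L2: frame=0x27 idx=19 entry=0x29007 [P=1 RW=1 US=1 PS=0]
  → PA=0x29FF3  (3 entries read)
#1 VA=0x482614E3B (r,kernel):
  L0: frame=0x1F idx=18 entry=0x2A007 [P=1 RW=1 US=1 PS=0]
  L1: frame=0x2A idx=19 entry=0x2E007 [P=1 RW=1 US=1 PS=0]
  L2: frame=0x2E idx=20 entry=0x32007 [P=1 RW=1 US=1 PS=0]
  → PA=0x32E3B  (3 entries read)

TLB: [["0x582413", "0x29"], ["0x482614", "0x32"]]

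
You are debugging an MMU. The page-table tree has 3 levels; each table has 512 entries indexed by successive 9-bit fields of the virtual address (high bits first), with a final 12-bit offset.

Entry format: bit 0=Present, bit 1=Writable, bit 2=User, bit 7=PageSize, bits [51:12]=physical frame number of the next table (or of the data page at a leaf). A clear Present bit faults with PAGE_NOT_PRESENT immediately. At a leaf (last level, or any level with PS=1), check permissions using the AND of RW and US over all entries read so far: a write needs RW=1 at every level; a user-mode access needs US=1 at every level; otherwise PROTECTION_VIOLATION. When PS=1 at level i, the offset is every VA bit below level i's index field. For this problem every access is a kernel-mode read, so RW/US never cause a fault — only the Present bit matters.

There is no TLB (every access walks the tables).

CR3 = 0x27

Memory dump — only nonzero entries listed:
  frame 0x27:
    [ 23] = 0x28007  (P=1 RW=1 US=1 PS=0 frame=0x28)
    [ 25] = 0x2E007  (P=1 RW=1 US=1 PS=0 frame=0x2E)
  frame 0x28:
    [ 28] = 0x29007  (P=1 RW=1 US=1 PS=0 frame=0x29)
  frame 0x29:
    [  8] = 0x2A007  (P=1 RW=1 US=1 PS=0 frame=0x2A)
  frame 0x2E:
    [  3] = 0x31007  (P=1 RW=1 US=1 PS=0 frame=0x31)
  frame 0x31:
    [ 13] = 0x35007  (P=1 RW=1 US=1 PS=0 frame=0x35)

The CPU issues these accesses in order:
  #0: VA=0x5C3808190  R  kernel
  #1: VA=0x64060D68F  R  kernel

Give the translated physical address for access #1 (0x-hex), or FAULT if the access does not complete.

Trace:
#0 VA=0x5C3808190 (r,kernel):
  L0: frame=0x27 idx=23 entry=0x28007 [P=1 RW=1 US=1 PS=0]
  L1: frame=0x28 idx=28 entry=0x29007 [P=1 RW=1 US=1 PS=0]
  L2: frame=0x29 idx=8 entry=0x2A007 [P=1 RW=1 US=1 PS=0]
  → PA=0x2A190  (3 entries read)
#1 VA=0x64060D68F (r,kernel):
  L0: frame=0x27 idx=25 entry=0x2E007 [P=1 RW=1 US=1 PS=0]
  L1: frame=0x2E idx=3 entry=0x31007 [P=1 RW=1 US=1 PS=0]
  L2: frame=0x31 idx=13 entry=0x35007 [P=1 RW=1 US=1 PS=0]
  → PA=0x3568F  (3 entries read)

Access #1 PA: 0x3568F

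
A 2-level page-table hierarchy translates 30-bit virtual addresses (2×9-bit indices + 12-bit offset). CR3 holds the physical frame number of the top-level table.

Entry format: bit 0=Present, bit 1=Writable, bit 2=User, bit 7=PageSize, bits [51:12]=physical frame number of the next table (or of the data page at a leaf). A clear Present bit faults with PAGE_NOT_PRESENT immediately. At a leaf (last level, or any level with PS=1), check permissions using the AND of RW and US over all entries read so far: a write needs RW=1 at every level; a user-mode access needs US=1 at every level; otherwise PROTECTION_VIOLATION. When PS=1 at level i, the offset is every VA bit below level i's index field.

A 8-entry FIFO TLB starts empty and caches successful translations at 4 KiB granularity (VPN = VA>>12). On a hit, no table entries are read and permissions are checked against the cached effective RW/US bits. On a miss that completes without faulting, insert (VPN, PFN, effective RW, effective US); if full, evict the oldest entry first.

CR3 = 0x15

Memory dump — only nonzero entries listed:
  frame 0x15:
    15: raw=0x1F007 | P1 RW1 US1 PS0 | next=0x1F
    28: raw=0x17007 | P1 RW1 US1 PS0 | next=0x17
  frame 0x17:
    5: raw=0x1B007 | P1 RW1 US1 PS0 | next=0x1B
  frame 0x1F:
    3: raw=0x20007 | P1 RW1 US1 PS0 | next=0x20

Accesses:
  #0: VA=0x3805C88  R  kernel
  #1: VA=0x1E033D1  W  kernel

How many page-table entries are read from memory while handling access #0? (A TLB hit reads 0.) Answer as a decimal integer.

Trace:
#0 VA=0x3805C88 (r,kernel):
  lvl0: tbl 0x15, slot 28 ⇒ 0x17007 (P1/RW1/US1/PS0)
  lvl1: tbl 0x17, slot 5 ⇒ 0x1B007 (P1/RW1/US1/PS0)
  ✓ 0x1BC88  — 2 lookups
#1 VA=0x1E033D1 (w,kernel):
  lvl0: tbl 0x15, slot 15 ⇒ 0x1F007 (P1/RW1/US1/PS0)
  lvl1: tbl 0x1F, slot 3 ⇒ 0x20007 (P1/RW1/US1/PS0)
  ✓ 0x203D1  — 2 lookups

Entries read for #0: 2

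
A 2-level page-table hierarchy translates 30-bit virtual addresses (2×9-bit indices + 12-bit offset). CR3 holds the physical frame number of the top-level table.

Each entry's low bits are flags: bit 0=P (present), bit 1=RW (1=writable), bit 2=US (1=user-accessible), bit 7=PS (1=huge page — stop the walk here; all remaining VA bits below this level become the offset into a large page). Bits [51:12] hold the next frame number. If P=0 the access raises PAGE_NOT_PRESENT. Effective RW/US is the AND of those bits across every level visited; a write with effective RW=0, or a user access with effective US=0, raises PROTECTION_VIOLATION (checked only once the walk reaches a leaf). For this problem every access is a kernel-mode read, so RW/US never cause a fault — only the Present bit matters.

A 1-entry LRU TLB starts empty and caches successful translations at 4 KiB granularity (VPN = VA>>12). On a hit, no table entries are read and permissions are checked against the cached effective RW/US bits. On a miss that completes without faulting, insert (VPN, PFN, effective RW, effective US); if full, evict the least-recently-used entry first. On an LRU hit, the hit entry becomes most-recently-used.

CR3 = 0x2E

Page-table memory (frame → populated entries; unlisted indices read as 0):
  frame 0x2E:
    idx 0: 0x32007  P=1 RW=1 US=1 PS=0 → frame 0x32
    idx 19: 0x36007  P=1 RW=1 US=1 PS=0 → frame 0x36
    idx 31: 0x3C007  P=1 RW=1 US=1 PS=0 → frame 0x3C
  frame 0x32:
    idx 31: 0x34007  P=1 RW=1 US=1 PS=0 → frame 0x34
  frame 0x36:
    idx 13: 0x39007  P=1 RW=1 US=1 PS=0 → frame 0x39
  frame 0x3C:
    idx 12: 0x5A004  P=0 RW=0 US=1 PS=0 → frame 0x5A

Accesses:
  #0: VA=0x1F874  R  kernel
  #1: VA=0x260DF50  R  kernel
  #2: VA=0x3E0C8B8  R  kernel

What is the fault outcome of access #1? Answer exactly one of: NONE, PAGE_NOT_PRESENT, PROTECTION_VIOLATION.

Walk each access:
#0 VA=0x1F874 (r,kernel):
  L0 @0x2E[0] → 0x32007  P=1,RW=1,US=1,PS=0
  L1 @0x32[31] → 0x34007  P=1,RW=1,US=1,PS=0
  ⇒ phys 0x34874  [2 reads]
#1 VA=0x260DF50 (r,kernel):
  L0 @0x2E[19] → 0x36007  P=1,RW=1,US=1,PS=0
  L1 @0x36[13] → 0x39007  P=1,RW=1,US=1,PS=0
  ⇒ phys 0x39F50  [2 reads]
#2 VA=0x3E0C8B8 (r,kernel):
  L0 @0x2E[31] → 0x3C007  P=1,RW=1,US=1,PS=0
  L1 @0x3C[12] → 0x5A004  P=0,RW=0,US=1,PS=0
  ⇒ fault: PAGE_NOT_PRESENT  — 2 lookups

Access #1 fault: NONE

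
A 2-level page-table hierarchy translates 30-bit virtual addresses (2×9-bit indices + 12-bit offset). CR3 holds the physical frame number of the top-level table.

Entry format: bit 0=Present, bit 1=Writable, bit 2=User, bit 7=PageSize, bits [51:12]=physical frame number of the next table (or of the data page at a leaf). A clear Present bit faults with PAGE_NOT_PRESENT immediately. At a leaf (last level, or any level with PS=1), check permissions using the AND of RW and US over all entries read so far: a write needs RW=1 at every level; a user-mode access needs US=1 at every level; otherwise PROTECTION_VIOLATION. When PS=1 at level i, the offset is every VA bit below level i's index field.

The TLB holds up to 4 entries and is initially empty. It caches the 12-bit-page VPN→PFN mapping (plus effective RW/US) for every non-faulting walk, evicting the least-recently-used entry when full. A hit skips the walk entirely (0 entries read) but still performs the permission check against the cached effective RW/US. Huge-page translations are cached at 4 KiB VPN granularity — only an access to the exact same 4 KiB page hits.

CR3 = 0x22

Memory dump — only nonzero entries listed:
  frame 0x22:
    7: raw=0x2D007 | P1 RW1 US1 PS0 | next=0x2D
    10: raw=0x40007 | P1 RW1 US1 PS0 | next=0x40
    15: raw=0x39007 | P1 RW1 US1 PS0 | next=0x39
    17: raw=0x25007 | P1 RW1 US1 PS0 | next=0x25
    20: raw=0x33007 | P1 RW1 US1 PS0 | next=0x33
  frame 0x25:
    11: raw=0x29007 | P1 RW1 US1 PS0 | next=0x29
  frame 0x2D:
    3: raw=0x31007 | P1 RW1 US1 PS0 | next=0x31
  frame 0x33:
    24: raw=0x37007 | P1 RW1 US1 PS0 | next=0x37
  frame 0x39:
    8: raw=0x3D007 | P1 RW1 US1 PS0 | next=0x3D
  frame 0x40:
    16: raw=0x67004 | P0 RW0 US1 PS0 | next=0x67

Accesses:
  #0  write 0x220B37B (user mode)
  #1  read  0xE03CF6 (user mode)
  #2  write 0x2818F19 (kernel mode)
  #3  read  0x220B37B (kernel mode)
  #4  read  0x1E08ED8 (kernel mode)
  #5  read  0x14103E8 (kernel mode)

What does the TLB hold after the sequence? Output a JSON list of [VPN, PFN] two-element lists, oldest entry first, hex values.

Trace:
#0 VA=0x220B37B (w,user):
  [0] read 0x22 idx=17: raw=0x25007 flags P=1 W=1 U=1 S=0
  [1] read 0x25 idx=11: raw=0x29007 flags P=1 W=1 U=1 S=0
  ⇒ phys 0x2937B  [2 reads]
#1 VA=0xE03CF6 (r,user):
  [0] read 0x22 idx=7: raw=0x2D007 flags P=1 W=1 U=1 S=0
  [1] read 0x2D idx=3: raw=0x31007 flags P=1 W=1 U=1 S=0
  ⇒ phys 0x31CF6  [2 reads]
#2 VA=0x2818F19 (w,kernel):
  [0] read 0x22 idx=20: raw=0x33007 flags P=1 W=1 U=1 S=0
  [1] read 0x33 idx=24: raw=0x37007 flags P=1 W=1 U=1 S=0
  ⇒ phys 0x37F19  [2 reads]
#3 VA=0x220B37B (r,kernel):
  TLB hit vpn=0x220B → PA=0x2937B
#4 VA=0x1E08ED8 (r,kernel):
  [0] read 0x22 idx=15: raw=0x39007 flags P=1 W=1 U=1 S=0
  [1] read 0x39 idx=8: raw=0x3D007 flags P=1 W=1 U=1 S=0
  ⇒ phys 0x3DED8  [2 reads]
#5 VA=0x14103E8 (r,kernel):
  [0] read 0x22 idx=10: raw=0x40007 flags P=1 W=1 U=1 S=0
  [1] read 0x40 idx=16: raw=0x67004 flags P=0 W=0 U=1 S=0
  ✗ PAGE_NOT_PRESENT  [2 reads]

TLB: [["0xE03", "0x31"], ["0x2818", "0x37"], ["0x220B", "0x29"], ["0x1E08", "0x3D"]]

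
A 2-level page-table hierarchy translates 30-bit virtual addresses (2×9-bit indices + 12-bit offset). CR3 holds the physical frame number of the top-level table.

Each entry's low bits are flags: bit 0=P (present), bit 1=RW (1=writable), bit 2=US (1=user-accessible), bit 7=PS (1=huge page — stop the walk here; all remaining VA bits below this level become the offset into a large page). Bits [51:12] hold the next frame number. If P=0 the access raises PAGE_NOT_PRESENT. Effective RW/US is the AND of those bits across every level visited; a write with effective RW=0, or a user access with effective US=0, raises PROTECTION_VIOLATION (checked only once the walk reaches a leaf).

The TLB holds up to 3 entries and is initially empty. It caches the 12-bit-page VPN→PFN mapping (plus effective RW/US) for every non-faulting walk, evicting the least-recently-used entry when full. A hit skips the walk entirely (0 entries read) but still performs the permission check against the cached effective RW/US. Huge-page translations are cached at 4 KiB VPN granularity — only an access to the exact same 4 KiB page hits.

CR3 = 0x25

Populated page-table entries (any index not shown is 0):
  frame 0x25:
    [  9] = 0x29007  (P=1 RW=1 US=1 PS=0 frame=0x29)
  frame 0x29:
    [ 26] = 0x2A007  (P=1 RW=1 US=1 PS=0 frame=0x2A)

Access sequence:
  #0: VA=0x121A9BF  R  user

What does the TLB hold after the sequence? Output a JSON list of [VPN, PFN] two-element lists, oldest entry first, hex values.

Trace:
#0 VA=0x121A9BF (r,user):
  [0] read 0x25 idx=9: raw=0x29007 flags P=1 W=1 U=1 S=0
  [1] read 0x29 idx=26: raw=0x2A007 flags P=1 W=1 U=1 S=0
  ⇒ phys 0x2A9BF  [2 reads]

TLB: [["0x121A", "0x2A"]]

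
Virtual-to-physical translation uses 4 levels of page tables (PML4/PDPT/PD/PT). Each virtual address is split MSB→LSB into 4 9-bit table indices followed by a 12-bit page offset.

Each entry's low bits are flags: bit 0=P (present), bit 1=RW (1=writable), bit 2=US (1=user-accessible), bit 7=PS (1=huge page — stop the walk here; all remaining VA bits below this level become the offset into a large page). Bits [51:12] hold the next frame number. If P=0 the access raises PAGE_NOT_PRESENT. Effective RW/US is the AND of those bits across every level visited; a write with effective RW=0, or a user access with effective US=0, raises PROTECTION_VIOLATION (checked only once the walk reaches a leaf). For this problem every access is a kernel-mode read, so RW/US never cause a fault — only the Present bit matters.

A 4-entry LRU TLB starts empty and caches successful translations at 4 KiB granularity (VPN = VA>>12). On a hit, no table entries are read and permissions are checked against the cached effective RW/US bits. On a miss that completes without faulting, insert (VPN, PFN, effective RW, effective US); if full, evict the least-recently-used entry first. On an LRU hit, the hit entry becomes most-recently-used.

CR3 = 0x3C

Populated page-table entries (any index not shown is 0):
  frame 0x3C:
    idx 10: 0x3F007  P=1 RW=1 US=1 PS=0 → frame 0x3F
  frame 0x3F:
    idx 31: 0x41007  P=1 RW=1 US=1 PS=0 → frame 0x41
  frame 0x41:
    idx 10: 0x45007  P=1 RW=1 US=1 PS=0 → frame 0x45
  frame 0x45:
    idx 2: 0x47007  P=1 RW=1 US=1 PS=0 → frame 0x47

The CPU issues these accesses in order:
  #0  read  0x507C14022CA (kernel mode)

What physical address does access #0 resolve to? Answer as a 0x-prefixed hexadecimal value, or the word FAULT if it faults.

Trace:
#0 VA=0x507C14022CA (r,kernel):
  [0] read 0x3C idx=10: raw=0x3F007 flags P=1 W=1 U=1 S=0
  [1] read 0x3F idx=31: raw=0x41007 flags P=1 W=1 U=1 S=0
  [2] read 0x41 idx=10: raw=0x45007 flags P=1 W=1 U=1 S=0
  [3] read 0x45 idx=2: raw=0x47007 flags P=1 W=1 U=1 S=0
  → PA=0x472CA  (4 entries read)

Access #0 PA: 0x472CA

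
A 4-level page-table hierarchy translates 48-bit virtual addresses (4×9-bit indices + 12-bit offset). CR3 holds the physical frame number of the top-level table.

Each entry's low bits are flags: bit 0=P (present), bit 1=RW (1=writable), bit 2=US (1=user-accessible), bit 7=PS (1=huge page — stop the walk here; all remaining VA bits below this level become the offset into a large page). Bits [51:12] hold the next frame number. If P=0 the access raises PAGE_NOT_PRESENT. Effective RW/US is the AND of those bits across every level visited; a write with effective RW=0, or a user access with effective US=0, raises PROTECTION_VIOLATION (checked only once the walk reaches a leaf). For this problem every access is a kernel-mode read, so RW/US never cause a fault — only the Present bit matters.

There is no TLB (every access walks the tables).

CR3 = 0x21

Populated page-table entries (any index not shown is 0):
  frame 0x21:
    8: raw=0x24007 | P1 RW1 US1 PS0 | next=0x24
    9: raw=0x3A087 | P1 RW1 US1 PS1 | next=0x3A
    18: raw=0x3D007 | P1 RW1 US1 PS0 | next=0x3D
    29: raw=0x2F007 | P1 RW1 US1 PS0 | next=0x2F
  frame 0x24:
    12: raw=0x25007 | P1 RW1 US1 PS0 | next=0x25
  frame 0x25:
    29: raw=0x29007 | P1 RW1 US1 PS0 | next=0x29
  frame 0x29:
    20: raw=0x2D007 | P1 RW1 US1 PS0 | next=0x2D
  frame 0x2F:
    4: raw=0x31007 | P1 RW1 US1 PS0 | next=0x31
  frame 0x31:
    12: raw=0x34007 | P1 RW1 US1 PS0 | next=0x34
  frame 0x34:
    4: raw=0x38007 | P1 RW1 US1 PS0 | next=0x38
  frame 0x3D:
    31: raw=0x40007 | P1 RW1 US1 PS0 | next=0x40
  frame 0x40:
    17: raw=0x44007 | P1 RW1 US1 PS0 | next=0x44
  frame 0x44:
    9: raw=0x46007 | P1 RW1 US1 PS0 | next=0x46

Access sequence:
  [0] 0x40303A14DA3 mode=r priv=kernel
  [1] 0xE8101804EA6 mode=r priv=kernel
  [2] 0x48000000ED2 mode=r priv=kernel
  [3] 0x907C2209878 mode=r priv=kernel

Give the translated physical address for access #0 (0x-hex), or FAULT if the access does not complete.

Trace:
#0 VA=0x40303A14DA3 (r,kernel):
  lvl0: tbl 0x21, slot 8 ⇒ 0x24007 (P1/RW1/US1/PS0)
  lvl1: tbl 0x24, slot 12 ⇒ 0x25007 (P1/RW1/US1/PS0)
  lvl2: tbl 0x25, slot 29 ⇒ 0x29007 (P1/RW1/US1/PS0)
  lvl3: tbl 0x29, slot 20 ⇒ 0x2D007 (P1/RW1/US1/PS0)
  ✓ 0x2DDA3  — 4 lookups
#1 VA=0xE8101804EA6 (r,kernel):
  lvl0: tbl 0x21, slot 29 ⇒ 0x2F007 (P1/RW1/US1/PS0)
  lvl1: tbl 0x2F, slot 4 ⇒ 0x31007 (P1/RW1/US1/PS0)
  lvl2: tbl 0x31, slot 12 ⇒ 0x34007 (P1/RW1/US1/PS0)
  lvl3: tbl 0x34, slot 4 ⇒ 0x38007 (P1/RW1/US1/PS0)
  ✓ 0x38EA6  — 4 lookups
#2 VA=0x48000000ED2 (r,kernel):
  lvl0: tbl 0x21, slot 9 ⇒ 0x3A087 (P1/RW1/US1/PS1)
  ✓ 0x3AED2 (huge @L0)  — 1 lookups
#3 VA=0x907C2209878 (r,kernel):
  lvl0: tbl 0x21, slot 18 ⇒ 0x3D007 (P1/RW1/US1/PS0)
  lvl1: tbl 0x3D, slot 31 ⇒ 0x40007 (P1/RW1/US1/PS0)
  lvl2: tbl 0x40, slot 17 ⇒ 0x44007 (P1/RW1/US1/PS0)
  lvl3: tbl 0x44, slot 9 ⇒ 0x46007 (P1/RW1/US1/PS0)
  ✓ 0x46878  — 4 lookups

Access #0 PA: 0x2DDA3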